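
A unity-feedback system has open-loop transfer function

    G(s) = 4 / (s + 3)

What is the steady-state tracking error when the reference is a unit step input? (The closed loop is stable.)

e_ss = 0.4286

G(s) has no poles at the origin.
This is a Type 0 system. Kp = lim_{s→0} G(s) = 4/3.
e_ss = 1/(1 + Kp) = 1/(1 + 4/3) = 3/7 ≈ 0.4286.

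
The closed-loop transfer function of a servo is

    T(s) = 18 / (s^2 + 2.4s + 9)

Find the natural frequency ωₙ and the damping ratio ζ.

Compare the denominator to the standard form s^2 + 2ζωₙs + ωₙ².
ωₙ² = 9, so ωₙ = 3 rad/s.
2ζωₙ = 2.4, so ζ = 2.4/(2·3) = 0.4.
With ζ = 0.4 the response is underdamped.

ωₙ = 3 rad/s, ζ = 0.4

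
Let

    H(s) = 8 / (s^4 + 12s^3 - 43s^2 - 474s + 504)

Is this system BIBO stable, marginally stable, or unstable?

unstable

The denominator s^4 + 12s^3 - 43s^2 - 474s + 504 factors as (s + 7)(s + 12)(s - 1)(s - 6), giving poles at s = -7, -12, 1, 6.
Since the pole(s) at s = 1, 6 lie in the right half-plane, the system is unstable.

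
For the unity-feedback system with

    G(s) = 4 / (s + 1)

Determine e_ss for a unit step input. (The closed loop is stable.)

G(s) has no poles at the origin.
This is a Type 0 system. Kp = lim_{s→0} G(s) = 4/1.
e_ss = 1/(1 + Kp) = 1/(1 + 4) = 1/5 ≈ 0.2000.

e_ss = 0.2000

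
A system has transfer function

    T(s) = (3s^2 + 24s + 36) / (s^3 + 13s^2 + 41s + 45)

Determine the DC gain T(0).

T(0) = 4/5 ≈ 0.8000

Set s = 0: T(0) = (36) / (45) = 4/5.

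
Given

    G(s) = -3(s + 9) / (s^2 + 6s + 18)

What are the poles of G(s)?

s = -3 + 3j, -3 - 3j

The poles are the roots of the denominator s^2 + 6s + 18 = 0.
Using the quadratic formula: s = (-6 ± √(-36))/2 = -3 ± 3j.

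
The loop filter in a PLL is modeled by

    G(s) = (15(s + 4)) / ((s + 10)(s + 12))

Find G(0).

G(0) = 1/2 ≈ 0.5000

At s = 0 each factor (s + a) contributes a and each (s^2 + bs + c) contributes c.
G(0) = 15·(4) / ((10) · (12)) = 60/120 = 1/2.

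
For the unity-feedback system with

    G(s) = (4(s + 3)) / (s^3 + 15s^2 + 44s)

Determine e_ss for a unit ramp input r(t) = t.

e_ss = 3.667

G(s) has one pole at the origin.
This is a Type 1 system. Kv = lim_{s→0} s·G(s) = 12/44 = 3/11.
e_ss = 1/Kv = 1/(3/11) = 11/3 ≈ 3.667.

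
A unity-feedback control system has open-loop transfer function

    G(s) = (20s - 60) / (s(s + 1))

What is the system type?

The denominator has 1 factor of s at the origin (free integrator), so this is a Type 1 system.

Type 1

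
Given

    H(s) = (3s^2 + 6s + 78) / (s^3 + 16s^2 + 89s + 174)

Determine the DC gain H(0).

H(0) = 13/29 ≈ 0.4483

Set s = 0: H(0) = (78) / (174) = 13/29.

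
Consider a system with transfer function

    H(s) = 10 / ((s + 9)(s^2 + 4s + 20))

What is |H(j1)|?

Substitute s = j1: numerator = 10, denominator = 167 + j55.
|H(j1)| = |10| / |167 + j55| = 10 / 175.82 ≈ 0.05688.

|H(j1)| ≈ 0.05688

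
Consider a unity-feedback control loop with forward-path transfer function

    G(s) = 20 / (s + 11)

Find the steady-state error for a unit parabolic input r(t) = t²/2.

G(s) has no poles at the origin.
This is a Type 0 system; Ka = lim_{s→0} s^2·G(s) = 0, so the steady-state error for a parabola input is infinite.

e_ss = ∞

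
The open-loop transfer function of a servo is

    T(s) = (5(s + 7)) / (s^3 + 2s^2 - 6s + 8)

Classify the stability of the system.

The denominator s^3 + 2s^2 - 6s + 8 factors as (s^2 - 2s + 2)(s + 4), giving poles at s = 1 + j, 1 - j, -4.
Since the pole(s) at s = 1 + j, 1 - j lie in the right half-plane, the system is unstable.

unstable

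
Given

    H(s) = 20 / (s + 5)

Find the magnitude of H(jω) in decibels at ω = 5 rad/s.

Substitute s = j5: numerator = 20, denominator = 5 + j5.
|H(j5)| = |20| / |5 + j5| = 20 / 7.0711 ≈ 2.828.
In decibels: 20·log₁₀(2.828) ≈ 9.03 dB.

|H(j5)|_dB ≈ 9.03 dB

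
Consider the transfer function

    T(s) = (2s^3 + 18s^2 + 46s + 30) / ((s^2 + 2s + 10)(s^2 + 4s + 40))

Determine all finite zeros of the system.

Set the numerator to zero: 2s^3 + 18s^2 + 46s + 30 = 0, i.e. 2·(s^3 + 9s^2 + 23s + 15) = 0.
Factoring: (s + 3)(s + 1)(s + 5) = 0.

s = -3, -1, -5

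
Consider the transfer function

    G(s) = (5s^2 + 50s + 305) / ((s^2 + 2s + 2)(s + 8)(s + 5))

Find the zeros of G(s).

s = -5 ± 6j

Set the numerator to zero: 5s^2 + 50s + 305 = 0, i.e. 5·(s^2 + 10s + 61) = 0.
Factoring: (s^2 + 10s + 61) = 0.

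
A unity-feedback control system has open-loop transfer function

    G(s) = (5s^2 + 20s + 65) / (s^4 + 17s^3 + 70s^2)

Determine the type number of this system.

Factor s from the denominator: s^4 + 17s^3 + 70s^2 = s^2·(s^2 + 17s + 70).
There are 2 poles at the origin, so the system is Type 2.

Type 2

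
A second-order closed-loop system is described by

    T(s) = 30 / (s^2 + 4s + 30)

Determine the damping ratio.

Compare the denominator to the standard form s^2 + 2ζωₙs + ωₙ².
ωₙ² = 30, so ωₙ = √30 ≈ 5.477 rad/s.
2ζωₙ = 4, so ζ = 4/(2·√30) ≈ 0.3651.

ζ ≈ 0.3651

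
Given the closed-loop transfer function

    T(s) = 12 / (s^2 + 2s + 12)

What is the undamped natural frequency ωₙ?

Compare the denominator to the standard form s^2 + 2ζωₙs + ωₙ².
ωₙ² = 12, so ωₙ = √12 ≈ 3.464 rad/s.

ωₙ ≈ 3.464 rad/s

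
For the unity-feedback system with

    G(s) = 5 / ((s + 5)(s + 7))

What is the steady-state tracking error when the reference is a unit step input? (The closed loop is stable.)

G(s) has no poles at the origin.
This is a Type 0 system. Kp = lim_{s→0} G(s) = 5/35 = 1/7.
e_ss = 1/(1 + Kp) = 1/(1 + 1/7) = 7/8 ≈ 0.8750.

e_ss = 0.8750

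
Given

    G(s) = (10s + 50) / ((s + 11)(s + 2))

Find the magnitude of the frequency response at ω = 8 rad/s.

|G(j8)| ≈ 0.8411

Substitute s = j8: numerator = 50 + j80, denominator = -42 + j104.
|G(j8)| = |50 + j80| / |-42 + j104| = 94.340 / 112.16 ≈ 0.8411.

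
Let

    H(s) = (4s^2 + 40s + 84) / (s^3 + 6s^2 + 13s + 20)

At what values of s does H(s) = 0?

Set the numerator to zero: 4s^2 + 40s + 84 = 0, i.e. 4·(s^2 + 10s + 21) = 0.
Factoring: (s + 7)(s + 3) = 0.

s = -7, -3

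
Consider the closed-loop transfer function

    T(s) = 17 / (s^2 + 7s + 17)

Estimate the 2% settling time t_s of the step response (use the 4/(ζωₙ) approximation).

Comparing s^2 + 7s + 17 to s^2 + 2ζωₙs + ωₙ²: ωₙ = √17 ≈ 4.123 rad/s and ζ = 7/(2·√17) ≈ 0.8489.
ζωₙ = 7/2 = 3.5, so t_s ≈ 4/(ζωₙ) = 4/3.5 ≈ 1.143 s.

t_s ≈ 1.143 s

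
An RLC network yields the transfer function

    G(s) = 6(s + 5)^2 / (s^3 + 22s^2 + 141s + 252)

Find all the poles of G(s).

s = -7, -12, -3

The poles are the roots of the denominator s^3 + 22s^2 + 141s + 252 = 0.
Trying s = -7: the polynomial evaluates to 0, so (s + 7) is a factor.
Dividing out leaves s^2 + 15s + 36 = 0.
Factoring the quadratic: (s + 12)(s + 3) = 0.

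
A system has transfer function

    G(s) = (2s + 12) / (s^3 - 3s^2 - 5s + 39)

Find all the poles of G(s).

s = 3 + 2j, 3 - 2j, -3

The poles are the roots of the denominator s^3 - 3s^2 - 5s + 39 = 0.
Trying s = -3: the polynomial evaluates to 0, so (s + 3) is a factor.
Dividing out leaves s^2 - 6s + 13 = 0.
The quadratic formula then gives s = 3 ± 2j.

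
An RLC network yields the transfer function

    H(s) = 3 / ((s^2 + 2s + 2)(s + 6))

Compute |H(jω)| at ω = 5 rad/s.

|H(j5)| ≈ 0.01532

Substitute s = j5: numerator = 3, denominator = -188 - j55.
|H(j5)| = |3| / |-188 - j55| = 3 / 195.88 ≈ 0.01532.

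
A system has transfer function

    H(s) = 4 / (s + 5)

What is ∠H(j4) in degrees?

At s = j4: numerator = 4, denominator = 5 + j4.
∠H = ∠num − ∠den = 0° − (38.660°) = -38.66°.

∠H(j4) ≈ -38.66°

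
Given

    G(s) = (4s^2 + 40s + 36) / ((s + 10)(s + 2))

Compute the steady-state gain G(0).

Set s = 0: G(0) = (36) / (20) = 9/5.

G(0) = 9/5 ≈ 1.800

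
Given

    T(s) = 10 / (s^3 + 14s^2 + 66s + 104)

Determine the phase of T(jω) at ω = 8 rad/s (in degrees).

At s = j8: numerator = 10, denominator = -792 + j16.
∠T = ∠num − ∠den = 0° − (178.84°) = -178.8°.

∠T(j8) ≈ -178.8°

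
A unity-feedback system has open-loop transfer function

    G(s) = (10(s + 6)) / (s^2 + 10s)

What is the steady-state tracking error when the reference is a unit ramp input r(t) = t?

G(s) has one pole at the origin.
This is a Type 1 system. Kv = lim_{s→0} s·G(s) = 60/10 = 6.
e_ss = 1/Kv = 1/(6) = 1/6 ≈ 0.1667.

e_ss = 0.1667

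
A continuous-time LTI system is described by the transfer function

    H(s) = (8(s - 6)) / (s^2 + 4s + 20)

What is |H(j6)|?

Substitute s = j6: numerator = -48 + j48, denominator = -16 + j24.
|H(j6)| = |-48 + j48| / |-16 + j24| = 67.882 / 28.844 ≈ 2.353.

|H(j6)| ≈ 2.353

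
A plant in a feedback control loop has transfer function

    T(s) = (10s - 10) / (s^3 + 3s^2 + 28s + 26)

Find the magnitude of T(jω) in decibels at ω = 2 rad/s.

Substitute s = j2: numerator = -10 + j20, denominator = 14 + j48.
|T(j2)| = |-10 + j20| / |14 + j48| = 22.361 / 50 ≈ 0.4472.
In decibels: 20·log₁₀(0.4472) ≈ -6.99 dB.

|T(j2)|_dB ≈ -6.99 dB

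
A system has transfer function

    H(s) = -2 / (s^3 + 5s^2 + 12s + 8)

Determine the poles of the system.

The poles are the roots of the denominator s^3 + 5s^2 + 12s + 8 = 0.
Trying s = -1: the polynomial evaluates to 0, so (s + 1) is a factor.
Dividing out leaves s^2 + 4s + 8 = 0.
The quadratic formula then gives s = -2 ± 2j.

s = -2 + 2j, -2 - 2j, -1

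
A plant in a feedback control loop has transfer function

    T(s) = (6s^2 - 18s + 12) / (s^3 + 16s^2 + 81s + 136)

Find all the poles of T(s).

The poles are the roots of the denominator s^3 + 16s^2 + 81s + 136 = 0.
Trying s = -8: the polynomial evaluates to 0, so (s + 8) is a factor.
Dividing out leaves s^2 + 8s + 17 = 0.
The quadratic formula then gives s = -4 ± 1j.

s = -4 + j, -4 - j, -8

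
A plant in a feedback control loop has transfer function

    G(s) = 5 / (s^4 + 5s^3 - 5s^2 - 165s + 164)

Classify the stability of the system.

The denominator s^4 + 5s^3 - 5s^2 - 165s + 164 factors as (s - 4)(s^2 + 10s + 41)(s - 1), giving poles at s = 4, -5 + 4j, -5 - 4j, 1.
Since the pole(s) at s = 4, 1 lie in the right half-plane, the system is unstable.

unstable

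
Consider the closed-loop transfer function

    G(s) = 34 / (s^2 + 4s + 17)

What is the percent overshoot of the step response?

Comparing s^2 + 4s + 17 to s^2 + 2ζωₙs + ωₙ²: ωₙ = √17 ≈ 4.123 rad/s and ζ = 4/(2·√17) ≈ 0.4851.
%OS = 100·exp(−πζ/√(1−ζ²)) = 100·exp(−π·0.4851/√(1−0.4851²)) ≈ 17.5%.

%OS ≈ 17.5%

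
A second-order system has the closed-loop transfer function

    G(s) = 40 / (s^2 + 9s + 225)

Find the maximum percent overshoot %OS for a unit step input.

Comparing s^2 + 9s + 225 to s^2 + 2ζωₙs + ωₙ²: ωₙ = 15 rad/s and ζ = 9/(2·15) = 0.3.
%OS = 100·exp(−πζ/√(1−ζ²)) = 100·exp(−π·0.3/√(1−0.3²)) ≈ 37.2%.

%OS ≈ 37.2%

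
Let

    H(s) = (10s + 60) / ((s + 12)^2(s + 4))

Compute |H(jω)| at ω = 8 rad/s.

Substitute s = j8: numerator = 60 + j80, denominator = -1216 + j1408.
|H(j8)| = |60 + j80| / |-1216 + j1408| = 100 / 1860.4 ≈ 0.05375.

|H(j8)| ≈ 0.05375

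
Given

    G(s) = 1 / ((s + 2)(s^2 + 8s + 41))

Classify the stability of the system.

stable

The poles can be read from the denominator factors: s = -2, -4 + 5j, -4 - 5j.
Since all poles lie strictly in the left half-plane, the system is stable.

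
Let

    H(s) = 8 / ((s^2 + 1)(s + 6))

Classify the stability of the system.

marginally stable

The poles can be read from the denominator factors: s = j, -j, -6.
Since the simple pole(s) at s = j, -j lie on the jω-axis with none in the right half-plane, the system is marginally stable.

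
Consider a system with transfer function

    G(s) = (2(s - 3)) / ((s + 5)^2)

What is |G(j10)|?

|G(j10)| ≈ 0.1670

Substitute s = j10: numerator = -6 + j20, denominator = -75 + j100.
|G(j10)| = |-6 + j20| / |-75 + j100| = 20.881 / 125 ≈ 0.1670.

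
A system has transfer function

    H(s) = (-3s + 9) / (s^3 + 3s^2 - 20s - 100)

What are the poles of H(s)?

The poles are the roots of the denominator s^3 + 3s^2 - 20s - 100 = 0.
Trying s = 5: the polynomial evaluates to 0, so (s - 5) is a factor.
Dividing out leaves s^2 + 8s + 20 = 0.
The quadratic formula then gives s = -4 ± 2j.

s = -4 ± 2j, 5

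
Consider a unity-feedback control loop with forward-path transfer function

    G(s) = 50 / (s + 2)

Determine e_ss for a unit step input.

G(s) has no poles at the origin.
This is a Type 0 system. Kp = lim_{s→0} G(s) = 50/2 = 25.
e_ss = 1/(1 + Kp) = 1/(1 + 25) = 1/26 ≈ 0.03846.

e_ss = 0.03846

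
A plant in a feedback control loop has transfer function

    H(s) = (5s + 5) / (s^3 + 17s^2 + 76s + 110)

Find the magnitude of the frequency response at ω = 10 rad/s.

|H(j10)| ≈ 0.03125

Substitute s = j10: numerator = 5 + j50, denominator = -1590 - j240.
|H(j10)| = |5 + j50| / |-1590 - j240| = 50.249 / 1608.0 ≈ 0.03125.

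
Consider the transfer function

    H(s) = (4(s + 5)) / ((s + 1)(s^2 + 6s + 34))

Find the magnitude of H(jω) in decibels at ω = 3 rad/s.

Substitute s = j3: numerator = 20 + j12, denominator = -29 + j93.
|H(j3)| = |20 + j12| / |-29 + j93| = 23.324 / 97.417 ≈ 0.2394.
In decibels: 20·log₁₀(0.2394) ≈ -12.4 dB.

|H(j3)|_dB ≈ -12.4 dB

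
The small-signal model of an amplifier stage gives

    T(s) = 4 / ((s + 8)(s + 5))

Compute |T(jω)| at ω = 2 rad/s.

Substitute s = j2: numerator = 4, denominator = 36 + j26.
|T(j2)| = |4| / |36 + j26| = 4 / 44.407 ≈ 0.09008.

|T(j2)| ≈ 0.09008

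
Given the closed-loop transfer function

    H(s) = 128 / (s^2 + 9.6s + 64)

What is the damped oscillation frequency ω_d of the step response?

ω_d = 6.400 rad/s

Comparing s^2 + 9.6s + 64 to s^2 + 2ζωₙs + ωₙ²: ωₙ = 8 rad/s and ζ = 9.6/(2·8) = 0.6.
ζωₙ = 9.6/2 = 4.8, so ω_d = ωₙ√(1−ζ²) = √(ωₙ² − (ζωₙ)²) = √(64 − 4.8²) = √40.96 = 6.400 rad/s.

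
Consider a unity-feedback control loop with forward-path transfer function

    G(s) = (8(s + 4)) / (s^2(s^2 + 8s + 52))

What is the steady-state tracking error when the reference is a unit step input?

e_ss = 0

G(s) has 2 poles at the origin.
This is a Type 2 system; for a step input the steady-state error is zero.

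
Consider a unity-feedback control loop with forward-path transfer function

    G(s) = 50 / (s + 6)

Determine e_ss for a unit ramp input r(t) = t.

G(s) has no poles at the origin.
This is a Type 0 system; Kv = lim_{s→0} s·G(s) = 0, so the steady-state error for a ramp input is infinite.

e_ss = ∞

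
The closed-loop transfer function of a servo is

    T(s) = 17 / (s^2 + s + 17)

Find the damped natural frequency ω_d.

Comparing s^2 + s + 17 to s^2 + 2ζωₙs + ωₙ²: ωₙ = √17 ≈ 4.123 rad/s and ζ = 1/(2·√17) ≈ 0.1213.
ζωₙ = 1/2 = 0.5, so ω_d = ωₙ√(1−ζ²) = √(ωₙ² − (ζωₙ)²) = √(17 − 0.5²) = √16.75 ≈ 4.093 rad/s.

ω_d ≈ 4.093 rad/s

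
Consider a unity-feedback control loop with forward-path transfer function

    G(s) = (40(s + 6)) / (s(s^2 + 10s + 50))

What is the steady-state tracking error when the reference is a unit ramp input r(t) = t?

G(s) has one pole at the origin.
This is a Type 1 system. Kv = lim_{s→0} s·G(s) = 240/50 = 24/5.
e_ss = 1/Kv = 1/(24/5) = 5/24 ≈ 0.2083.

e_ss = 0.2083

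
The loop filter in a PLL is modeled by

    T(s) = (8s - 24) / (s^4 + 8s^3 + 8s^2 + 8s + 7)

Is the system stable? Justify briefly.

The denominator s^4 + 8s^3 + 8s^2 + 8s + 7 factors as (s^2 + 1)(s + 1)(s + 7), giving poles at s = ±j, -1, -7.
Since the simple pole(s) at s = ±j lie on the jω-axis with none in the right half-plane, the system is marginally stable.

marginally stable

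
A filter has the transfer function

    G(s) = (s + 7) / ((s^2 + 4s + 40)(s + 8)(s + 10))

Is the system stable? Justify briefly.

The poles can be read from the denominator factors: s = -2 ± 6j, -8, -10.
Since all poles lie strictly in the left half-plane, the system is stable.

stable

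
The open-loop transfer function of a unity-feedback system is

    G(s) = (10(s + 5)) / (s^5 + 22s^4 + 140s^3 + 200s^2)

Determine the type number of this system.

Type 2

The denominator has 2 factors of s at the origin (free integrators), so this is a Type 2 system.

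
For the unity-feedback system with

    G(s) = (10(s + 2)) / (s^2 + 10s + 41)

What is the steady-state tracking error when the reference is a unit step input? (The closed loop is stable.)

G(s) has no poles at the origin.
This is a Type 0 system. Kp = lim_{s→0} G(s) = 20/41.
e_ss = 1/(1 + Kp) = 1/(1 + 20/41) = 41/61 ≈ 0.6721.

e_ss = 0.6721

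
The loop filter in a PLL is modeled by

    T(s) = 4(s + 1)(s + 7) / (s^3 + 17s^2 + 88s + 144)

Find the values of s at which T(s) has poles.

The poles are the roots of the denominator s^3 + 17s^2 + 88s + 144 = 0.
Trying s = -4: the polynomial evaluates to 0, so (s + 4) is a factor.
Dividing out leaves s^2 + 13s + 36 = 0.
Factoring the quadratic: (s + 9)(s + 4) = 0.

s = -4, -9, -4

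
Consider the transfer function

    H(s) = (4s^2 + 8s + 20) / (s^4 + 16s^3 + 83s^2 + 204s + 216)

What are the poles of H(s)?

The poles are the roots of the denominator s^4 + 16s^3 + 83s^2 + 204s + 216 = 0.
Trying s = -9: the polynomial evaluates to 0, so (s + 9) is a factor.
Dividing out leaves s^3 + 7s^2 + 20s + 24 = 0.
This factors further as (s^2 + 4s + 8)(s + 3) = 0.

s = -2 ± 2j, -9, -3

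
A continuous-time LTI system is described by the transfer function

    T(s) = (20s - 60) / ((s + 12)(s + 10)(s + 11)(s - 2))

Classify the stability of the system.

unstable

The poles can be read from the denominator factors: s = -12, -10, -11, 2.
Since the pole(s) at s = 2 lie in the right half-plane, the system is unstable.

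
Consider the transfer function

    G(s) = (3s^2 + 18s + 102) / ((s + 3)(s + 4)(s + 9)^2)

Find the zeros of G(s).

Set the numerator to zero: 3s^2 + 18s + 102 = 0, i.e. 3·(s^2 + 6s + 34) = 0.
Factoring: (s^2 + 6s + 34) = 0.

s = -3 + 5j, -3 - 5j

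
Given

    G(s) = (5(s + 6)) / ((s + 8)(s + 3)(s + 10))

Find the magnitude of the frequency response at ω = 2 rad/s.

|G(j2)| ≈ 0.1043

Substitute s = j2: numerator = 30 + j10, denominator = 156 + j260.
|G(j2)| = |30 + j10| / |156 + j260| = 31.623 / 303.21 ≈ 0.1043.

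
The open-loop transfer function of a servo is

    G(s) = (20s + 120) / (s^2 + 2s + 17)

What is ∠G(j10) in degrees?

At s = j10: numerator = 120 + j200, denominator = -83 + j20.
∠G = ∠num − ∠den = 59.036° − (166.45°) = -107.4°.

∠G(j10) ≈ -107.4°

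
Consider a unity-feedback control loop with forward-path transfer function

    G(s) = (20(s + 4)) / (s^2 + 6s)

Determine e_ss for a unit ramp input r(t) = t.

e_ss = 0.07500

G(s) has one pole at the origin.
This is a Type 1 system. Kv = lim_{s→0} s·G(s) = 80/6 = 40/3.
e_ss = 1/Kv = 1/(40/3) = 3/40 ≈ 0.07500.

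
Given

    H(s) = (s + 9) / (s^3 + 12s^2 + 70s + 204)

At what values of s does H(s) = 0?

Set the numerator to zero: s + 9 = 0.
So s = -9.

s = -9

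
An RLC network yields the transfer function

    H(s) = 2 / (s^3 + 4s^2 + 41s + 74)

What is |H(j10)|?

Substitute s = j10: numerator = 2, denominator = -326 - j590.
|H(j10)| = |2| / |-326 - j590| = 2 / 674.07 ≈ 0.002967.

|H(j10)| ≈ 0.002967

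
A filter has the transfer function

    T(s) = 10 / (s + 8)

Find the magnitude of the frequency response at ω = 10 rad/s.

|T(j10)| ≈ 0.7809

Substitute s = j10: numerator = 10, denominator = 8 + j10.
|T(j10)| = |10| / |8 + j10| = 10 / 12.806 ≈ 0.7809.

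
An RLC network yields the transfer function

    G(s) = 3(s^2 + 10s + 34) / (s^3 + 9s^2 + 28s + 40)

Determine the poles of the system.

The poles are the roots of the denominator s^3 + 9s^2 + 28s + 40 = 0.
Trying s = -5: the polynomial evaluates to 0, so (s + 5) is a factor.
Dividing out leaves s^2 + 4s + 8 = 0.
The quadratic formula then gives s = -2 ± 2j.

s = -5, -2 ± 2j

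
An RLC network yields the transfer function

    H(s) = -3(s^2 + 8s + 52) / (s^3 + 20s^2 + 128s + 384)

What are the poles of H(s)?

The poles are the roots of the denominator s^3 + 20s^2 + 128s + 384 = 0.
Trying s = -12: the polynomial evaluates to 0, so (s + 12) is a factor.
Dividing out leaves s^2 + 8s + 32 = 0.
The quadratic formula then gives s = -4 ± 4j.

s = -4 + 4j, -4 - 4j, -12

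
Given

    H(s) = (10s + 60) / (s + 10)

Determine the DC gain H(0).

Set s = 0: H(0) = (60) / (10) = 6.

H(0) = 6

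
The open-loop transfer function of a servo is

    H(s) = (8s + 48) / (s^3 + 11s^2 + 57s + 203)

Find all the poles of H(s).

s = -2 + 5j, -2 - 5j, -7

The poles are the roots of the denominator s^3 + 11s^2 + 57s + 203 = 0.
Trying s = -7: the polynomial evaluates to 0, so (s + 7) is a factor.
Dividing out leaves s^2 + 4s + 29 = 0.
The quadratic formula then gives s = -2 ± 5j.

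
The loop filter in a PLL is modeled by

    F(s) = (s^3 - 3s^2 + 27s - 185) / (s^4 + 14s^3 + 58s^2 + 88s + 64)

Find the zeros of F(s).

s = -1 + 6j, -1 - 6j, 5

Set the numerator to zero: s^3 - 3s^2 + 27s - 185 = 0.
Factoring: (s^2 + 2s + 37)(s - 5) = 0.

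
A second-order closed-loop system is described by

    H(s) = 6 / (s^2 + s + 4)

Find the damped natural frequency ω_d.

ω_d ≈ 1.936 rad/s

Comparing s^2 + s + 4 to s^2 + 2ζωₙs + ωₙ²: ωₙ = 2 rad/s and ζ = 1/(2·2) = 0.25.
ζωₙ = 1/2 = 0.5, so ω_d = ωₙ√(1−ζ²) = √(ωₙ² − (ζωₙ)²) = √(4 − 0.5²) = √3.75 ≈ 1.936 rad/s.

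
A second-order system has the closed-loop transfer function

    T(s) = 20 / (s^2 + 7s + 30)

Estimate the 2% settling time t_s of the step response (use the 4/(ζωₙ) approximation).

t_s ≈ 1.143 s

Comparing s^2 + 7s + 30 to s^2 + 2ζωₙs + ωₙ²: ωₙ = √30 ≈ 5.477 rad/s and ζ = 7/(2·√30) ≈ 0.6390.
ζωₙ = 7/2 = 3.5, so t_s ≈ 4/(ζωₙ) = 4/3.5 ≈ 1.143 s.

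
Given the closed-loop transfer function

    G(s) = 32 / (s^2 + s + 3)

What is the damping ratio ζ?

ζ ≈ 0.2887

Compare the denominator to the standard form s^2 + 2ζωₙs + ωₙ².
ωₙ² = 3, so ωₙ = √3 ≈ 1.732 rad/s.
2ζωₙ = 1, so ζ = 1/(2·√3) ≈ 0.2887.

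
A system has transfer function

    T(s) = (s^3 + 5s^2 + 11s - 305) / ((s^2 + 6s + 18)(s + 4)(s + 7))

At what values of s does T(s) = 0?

s = 5, -5 ± 6j

Set the numerator to zero: s^3 + 5s^2 + 11s - 305 = 0.
Factoring: (s - 5)(s^2 + 10s + 61) = 0.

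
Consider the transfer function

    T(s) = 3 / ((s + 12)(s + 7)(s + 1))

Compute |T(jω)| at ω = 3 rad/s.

|T(j3)| ≈ 0.01007

Substitute s = j3: numerator = 3, denominator = -96 + j282.
|T(j3)| = |3| / |-96 + j282| = 3 / 297.89 ≈ 0.01007.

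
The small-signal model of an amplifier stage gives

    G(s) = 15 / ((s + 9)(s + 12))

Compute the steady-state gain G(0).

G(0) = 5/36 ≈ 0.1389

Set s = 0: G(0) = (15) / (108) = 5/36.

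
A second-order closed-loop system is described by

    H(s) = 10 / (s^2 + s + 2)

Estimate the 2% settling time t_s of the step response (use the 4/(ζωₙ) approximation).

Comparing s^2 + s + 2 to s^2 + 2ζωₙs + ωₙ²: ωₙ = √2 ≈ 1.414 rad/s and ζ = 1/(2·√2) ≈ 0.3536.
ζωₙ = 1/2 = 0.5, so t_s ≈ 4/(ζωₙ) = 4/0.5 = 8 s.

t_s ≈ 8 s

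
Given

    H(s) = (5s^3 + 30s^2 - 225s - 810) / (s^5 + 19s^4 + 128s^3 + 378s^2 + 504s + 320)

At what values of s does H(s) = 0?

s = -9, -3, 6

Set the numerator to zero: 5s^3 + 30s^2 - 225s - 810 = 0, i.e. 5·(s^3 + 6s^2 - 45s - 162) = 0.
Factoring: (s + 9)(s + 3)(s - 6) = 0.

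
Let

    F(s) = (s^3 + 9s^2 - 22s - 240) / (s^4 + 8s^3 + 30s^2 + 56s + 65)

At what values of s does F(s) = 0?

s = 5, -8, -6

Set the numerator to zero: s^3 + 9s^2 - 22s - 240 = 0.
Factoring: (s - 5)(s + 8)(s + 6) = 0.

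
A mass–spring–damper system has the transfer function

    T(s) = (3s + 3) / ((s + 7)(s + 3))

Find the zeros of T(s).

Set the numerator to zero: 3s + 3 = 0, i.e. 3·(s + 1) = 0.
So s = -1.

s = -1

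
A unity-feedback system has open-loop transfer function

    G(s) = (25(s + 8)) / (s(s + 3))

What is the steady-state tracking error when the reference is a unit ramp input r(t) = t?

G(s) has one pole at the origin.
This is a Type 1 system. Kv = lim_{s→0} s·G(s) = 200/3.
e_ss = 1/Kv = 1/(200/3) = 3/200 ≈ 0.01500.

e_ss = 0.01500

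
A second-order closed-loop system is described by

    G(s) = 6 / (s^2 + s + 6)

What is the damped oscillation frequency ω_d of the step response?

ω_d ≈ 2.398 rad/s

Comparing s^2 + s + 6 to s^2 + 2ζωₙs + ωₙ²: ωₙ = √6 ≈ 2.449 rad/s and ζ = 1/(2·√6) ≈ 0.2041.
ζωₙ = 1/2 = 0.5, so ω_d = ωₙ√(1−ζ²) = √(ωₙ² − (ζωₙ)²) = √(6 − 0.5²) = √5.75 ≈ 2.398 rad/s.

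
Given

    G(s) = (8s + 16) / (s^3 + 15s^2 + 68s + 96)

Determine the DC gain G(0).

G(0) = 1/6 ≈ 0.1667

Set s = 0: G(0) = (16) / (96) = 1/6.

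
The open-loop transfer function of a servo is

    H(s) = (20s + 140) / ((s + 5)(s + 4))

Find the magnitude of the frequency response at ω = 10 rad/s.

|H(j10)| ≈ 2.027

Substitute s = j10: numerator = 140 + j200, denominator = -80 + j90.
|H(j10)| = |140 + j200| / |-80 + j90| = 244.13 / 120.42 ≈ 2.027.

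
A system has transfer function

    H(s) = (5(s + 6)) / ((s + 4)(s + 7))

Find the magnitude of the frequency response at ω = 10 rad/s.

Substitute s = j10: numerator = 30 + j50, denominator = -72 + j110.
|H(j10)| = |30 + j50| / |-72 + j110| = 58.310 / 131.47 ≈ 0.4435.

|H(j10)| ≈ 0.4435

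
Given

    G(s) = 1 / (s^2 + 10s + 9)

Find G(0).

Set s = 0: G(0) = (1) / (9) = 1/9.

G(0) = 1/9 ≈ 0.1111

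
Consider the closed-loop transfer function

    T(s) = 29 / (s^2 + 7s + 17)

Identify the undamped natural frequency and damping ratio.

ωₙ ≈ 4.123 rad/s, ζ ≈ 0.8489

Compare the denominator to the standard form s^2 + 2ζωₙs + ωₙ².
ωₙ² = 17, so ωₙ = √17 ≈ 4.123 rad/s.
2ζωₙ = 7, so ζ = 7/(2·√17) ≈ 0.8489.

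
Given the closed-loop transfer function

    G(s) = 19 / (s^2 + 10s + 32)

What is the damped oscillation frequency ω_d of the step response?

Comparing s^2 + 10s + 32 to s^2 + 2ζωₙs + ωₙ²: ωₙ = √32 ≈ 5.657 rad/s and ζ = 10/(2·√32) ≈ 0.8839.
ζωₙ = 10/2 = 5, so ω_d = ωₙ√(1−ζ²) = √(ωₙ² − (ζωₙ)²) = √(32 − 5²) = √7 ≈ 2.646 rad/s.

ω_d ≈ 2.646 rad/s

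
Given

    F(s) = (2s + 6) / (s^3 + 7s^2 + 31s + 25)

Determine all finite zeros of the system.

s = -3

Set the numerator to zero: 2s + 6 = 0, i.e. 2·(s + 3) = 0.
So s = -3.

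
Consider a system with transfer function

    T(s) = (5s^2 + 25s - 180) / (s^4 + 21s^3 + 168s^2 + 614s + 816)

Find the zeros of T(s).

Set the numerator to zero: 5s^2 + 25s - 180 = 0, i.e. 5·(s^2 + 5s - 36) = 0.
Factoring: (s + 9)(s - 4) = 0.

s = -9, 4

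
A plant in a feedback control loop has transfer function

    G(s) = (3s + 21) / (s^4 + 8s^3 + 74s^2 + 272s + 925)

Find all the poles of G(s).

The poles are the roots of the denominator s^4 + 8s^3 + 74s^2 + 272s + 925 = 0.
No real roots exist; factor into two real quadratics: (s^2 + 2s + 37)(s^2 + 6s + 25) = 0.
Each quadratic gives a conjugate pair via the quadratic formula.

s = -1 ± 6j, -3 ± 4j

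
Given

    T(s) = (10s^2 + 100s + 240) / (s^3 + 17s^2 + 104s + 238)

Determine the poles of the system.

The poles are the roots of the denominator s^3 + 17s^2 + 104s + 238 = 0.
Trying s = -7: the polynomial evaluates to 0, so (s + 7) is a factor.
Dividing out leaves s^2 + 10s + 34 = 0.
The quadratic formula then gives s = -5 ± 3j.

s = -5 + 3j, -5 - 3j, -7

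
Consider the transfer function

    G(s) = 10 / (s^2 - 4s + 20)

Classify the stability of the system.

unstable

The poles can be read from the denominator factors: s = 2 + 4j, 2 - 4j.
Since the pole(s) at s = 2 + 4j, 2 - 4j lie in the right half-plane, the system is unstable.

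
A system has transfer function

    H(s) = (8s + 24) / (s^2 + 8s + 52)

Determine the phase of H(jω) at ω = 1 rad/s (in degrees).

∠H(j1) ≈ 9.520°

At s = j1: numerator = 24 + j8, denominator = 51 + j8.
∠H = ∠num − ∠den = 18.435° − (8.9149°) = 9.520°.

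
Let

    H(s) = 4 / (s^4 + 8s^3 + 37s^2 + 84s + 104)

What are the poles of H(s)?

s = -2 ± 3j, -2 ± 2j

The poles are the roots of the denominator s^4 + 8s^3 + 37s^2 + 84s + 104 = 0.
No real roots exist; factor into two real quadratics: (s^2 + 4s + 13)(s^2 + 4s + 8) = 0.
Each quadratic gives a conjugate pair via the quadratic formula.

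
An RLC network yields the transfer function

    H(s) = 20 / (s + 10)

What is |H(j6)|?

|H(j6)| ≈ 1.715

Substitute s = j6: numerator = 20, denominator = 10 + j6.
|H(j6)| = |20| / |10 + j6| = 20 / 11.662 ≈ 1.715.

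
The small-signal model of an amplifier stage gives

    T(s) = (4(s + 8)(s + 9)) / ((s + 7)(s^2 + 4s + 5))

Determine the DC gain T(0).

T(0) = 288/35 ≈ 8.229

At s = 0 each factor (s + a) contributes a and each (s^2 + bs + c) contributes c.
T(0) = 4·(8) · (9) / ((7) · (5)) = 288/35 = 288/35.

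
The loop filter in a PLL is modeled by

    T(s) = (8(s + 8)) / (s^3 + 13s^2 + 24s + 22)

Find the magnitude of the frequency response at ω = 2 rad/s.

Substitute s = j2: numerator = 64 + j16, denominator = -30 + j40.
|T(j2)| = |64 + j16| / |-30 + j40| = 65.970 / 50 ≈ 1.319.

|T(j2)| ≈ 1.319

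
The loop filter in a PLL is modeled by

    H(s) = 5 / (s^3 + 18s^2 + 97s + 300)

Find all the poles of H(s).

The poles are the roots of the denominator s^3 + 18s^2 + 97s + 300 = 0.
Trying s = -12: the polynomial evaluates to 0, so (s + 12) is a factor.
Dividing out leaves s^2 + 6s + 25 = 0.
The quadratic formula then gives s = -3 ± 4j.

s = -3 + 4j, -3 - 4j, -12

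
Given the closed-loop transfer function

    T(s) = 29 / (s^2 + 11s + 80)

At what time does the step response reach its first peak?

Comparing s^2 + 11s + 80 to s^2 + 2ζωₙs + ωₙ²: ωₙ = √80 ≈ 8.944 rad/s and ζ = 11/(2·√80) ≈ 0.6149.
ζωₙ = 11/2 = 5.5, so ω_d = ωₙ√(1−ζ²) = √(ωₙ² − (ζωₙ)²) = √(80 − 5.5²) = √49.75 ≈ 7.053 rad/s.
t_p = π/ω_d = π/7.053 ≈ 0.4454 s.

t_p ≈ 0.4454 s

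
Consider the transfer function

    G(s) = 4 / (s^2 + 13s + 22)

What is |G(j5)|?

Substitute s = j5: numerator = 4, denominator = -3 + j65.
|G(j5)| = |4| / |-3 + j65| = 4 / 65.069 ≈ 0.06147.

|G(j5)| ≈ 0.06147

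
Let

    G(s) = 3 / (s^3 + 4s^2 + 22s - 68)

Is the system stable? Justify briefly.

unstable

The denominator s^3 + 4s^2 + 22s - 68 factors as (s^2 + 6s + 34)(s - 2), giving poles at s = -3 ± 5j, 2.
Since the pole(s) at s = 2 lie in the right half-plane, the system is unstable.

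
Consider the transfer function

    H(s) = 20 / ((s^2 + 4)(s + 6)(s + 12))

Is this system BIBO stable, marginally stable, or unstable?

The poles can be read from the denominator factors: s = ±2j, -6, -12.
Since the simple pole(s) at s = ±2j lie on the jω-axis with none in the right half-plane, the system is marginally stable.

marginally stable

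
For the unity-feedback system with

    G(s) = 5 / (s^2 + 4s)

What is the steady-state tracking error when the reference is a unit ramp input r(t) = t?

G(s) has one pole at the origin.
This is a Type 1 system. Kv = lim_{s→0} s·G(s) = 5/4.
e_ss = 1/Kv = 1/(5/4) = 4/5 ≈ 0.8000.

e_ss = 0.8000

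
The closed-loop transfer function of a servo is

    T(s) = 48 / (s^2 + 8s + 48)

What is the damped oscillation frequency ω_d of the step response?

Comparing s^2 + 8s + 48 to s^2 + 2ζωₙs + ωₙ²: ωₙ = √48 ≈ 6.928 rad/s and ζ = 8/(2·√48) ≈ 0.5774.
ζωₙ = 8/2 = 4, so ω_d = ωₙ√(1−ζ²) = √(ωₙ² − (ζωₙ)²) = √(48 − 4²) = √32 ≈ 5.657 rad/s.

ω_d ≈ 5.657 rad/s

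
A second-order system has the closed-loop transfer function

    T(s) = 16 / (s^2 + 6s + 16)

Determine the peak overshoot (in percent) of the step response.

Comparing s^2 + 6s + 16 to s^2 + 2ζωₙs + ωₙ²: ωₙ = 4 rad/s and ζ = 6/(2·4) = 0.75.
%OS = 100·exp(−πζ/√(1−ζ²)) = 100·exp(−π·0.75/√(1−0.75²)) ≈ 2.84%.

%OS ≈ 2.84%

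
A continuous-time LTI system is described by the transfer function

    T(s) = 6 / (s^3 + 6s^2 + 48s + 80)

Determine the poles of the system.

The poles are the roots of the denominator s^3 + 6s^2 + 48s + 80 = 0.
Trying s = -2: the polynomial evaluates to 0, so (s + 2) is a factor.
Dividing out leaves s^2 + 4s + 40 = 0.
The quadratic formula then gives s = -2 ± 6j.

s = -2 + 6j, -2 - 6j, -2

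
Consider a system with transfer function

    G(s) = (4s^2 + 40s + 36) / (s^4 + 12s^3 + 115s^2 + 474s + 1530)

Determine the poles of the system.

s = -3 ± 6j, -3 ± 5j

The poles are the roots of the denominator s^4 + 12s^3 + 115s^2 + 474s + 1530 = 0.
No real roots exist; factor into two real quadratics: (s^2 + 6s + 45)(s^2 + 6s + 34) = 0.
Each quadratic gives a conjugate pair via the quadratic formula.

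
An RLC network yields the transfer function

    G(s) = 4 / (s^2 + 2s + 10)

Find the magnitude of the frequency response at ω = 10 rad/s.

|G(j10)| ≈ 0.04339

Substitute s = j10: numerator = 4, denominator = -90 + j20.
|G(j10)| = |4| / |-90 + j20| = 4 / 92.195 ≈ 0.04339.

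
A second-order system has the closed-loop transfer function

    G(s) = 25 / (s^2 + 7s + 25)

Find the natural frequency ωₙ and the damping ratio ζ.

Compare the denominator to the standard form s^2 + 2ζωₙs + ωₙ².
ωₙ² = 25, so ωₙ = 5 rad/s.
2ζωₙ = 7, so ζ = 7/(2·5) = 0.7.
With ζ = 0.7 the response is underdamped.

ωₙ = 5 rad/s, ζ = 0.7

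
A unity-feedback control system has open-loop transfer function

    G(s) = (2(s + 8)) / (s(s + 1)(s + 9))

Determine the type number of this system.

The denominator has 1 factor of s at the origin (free integrator), so this is a Type 1 system.

Type 1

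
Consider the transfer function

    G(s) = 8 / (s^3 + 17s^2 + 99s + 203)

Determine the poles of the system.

The poles are the roots of the denominator s^3 + 17s^2 + 99s + 203 = 0.
Trying s = -7: the polynomial evaluates to 0, so (s + 7) is a factor.
Dividing out leaves s^2 + 10s + 29 = 0.
The quadratic formula then gives s = -5 ± 2j.

s = -5 + 2j, -5 - 2j, -7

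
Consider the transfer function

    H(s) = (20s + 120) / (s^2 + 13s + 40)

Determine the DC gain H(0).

H(0) = 3

Set s = 0: H(0) = (120) / (40) = 3.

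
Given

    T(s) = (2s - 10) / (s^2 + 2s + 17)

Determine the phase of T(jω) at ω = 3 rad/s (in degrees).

At s = j3: numerator = -10 + j6, denominator = 8 + j6.
∠T = ∠num − ∠den = 149.04° − (36.870°) = 112.2°.

∠T(j3) ≈ 112.2°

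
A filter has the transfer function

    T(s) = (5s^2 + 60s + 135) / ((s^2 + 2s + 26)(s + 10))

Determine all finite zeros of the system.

Set the numerator to zero: 5s^2 + 60s + 135 = 0, i.e. 5·(s^2 + 12s + 27) = 0.
Factoring: (s + 3)(s + 9) = 0.

s = -3, -9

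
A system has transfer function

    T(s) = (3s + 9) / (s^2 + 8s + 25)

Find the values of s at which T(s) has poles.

s = -4 + 3j, -4 - 3j

The poles are the roots of the denominator s^2 + 8s + 25 = 0.
Using the quadratic formula: s = (-8 ± √(-36))/2 = -4 ± 3j.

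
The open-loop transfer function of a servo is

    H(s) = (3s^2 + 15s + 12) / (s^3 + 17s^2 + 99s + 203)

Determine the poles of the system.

The poles are the roots of the denominator s^3 + 17s^2 + 99s + 203 = 0.
Trying s = -7: the polynomial evaluates to 0, so (s + 7) is a factor.
Dividing out leaves s^2 + 10s + 29 = 0.
The quadratic formula then gives s = -5 ± 2j.

s = -5 + 2j, -5 - 2j, -7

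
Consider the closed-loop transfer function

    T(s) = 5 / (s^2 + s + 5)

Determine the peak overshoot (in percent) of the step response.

%OS ≈ 48.6%

Comparing s^2 + s + 5 to s^2 + 2ζωₙs + ωₙ²: ωₙ = √5 ≈ 2.236 rad/s and ζ = 1/(2·√5) ≈ 0.2236.
%OS = 100·exp(−πζ/√(1−ζ²)) = 100·exp(−π·0.2236/√(1−0.2236²)) ≈ 48.6%.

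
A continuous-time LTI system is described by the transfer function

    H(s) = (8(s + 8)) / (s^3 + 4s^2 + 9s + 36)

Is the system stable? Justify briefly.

The denominator s^3 + 4s^2 + 9s + 36 factors as (s^2 + 9)(s + 4), giving poles at s = ±3j, -4.
Since the simple pole(s) at s = 3j, -3j lie on the jω-axis with none in the right half-plane, the system is marginally stable.

marginally stable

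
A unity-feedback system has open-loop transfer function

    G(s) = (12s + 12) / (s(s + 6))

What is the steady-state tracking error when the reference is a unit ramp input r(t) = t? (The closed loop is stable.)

e_ss = 0.5000

G(s) has one pole at the origin.
This is a Type 1 system. Kv = lim_{s→0} s·G(s) = 12/6 = 2.
e_ss = 1/Kv = 1/(2) = 1/2 ≈ 0.5000.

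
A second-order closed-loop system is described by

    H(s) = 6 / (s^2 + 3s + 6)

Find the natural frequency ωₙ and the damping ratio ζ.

Compare the denominator to the standard form s^2 + 2ζωₙs + ωₙ².
ωₙ² = 6, so ωₙ = √6 ≈ 2.449 rad/s.
2ζωₙ = 3, so ζ = 3/(2·√6) ≈ 0.6124.
With ζ = 0.6124 the response is underdamped.

ωₙ ≈ 2.449 rad/s, ζ ≈ 0.6124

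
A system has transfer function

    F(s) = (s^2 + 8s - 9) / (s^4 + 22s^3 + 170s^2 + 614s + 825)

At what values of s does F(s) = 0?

Set the numerator to zero: s^2 + 8s - 9 = 0.
Factoring: (s - 1)(s + 9) = 0.

s = 1, -9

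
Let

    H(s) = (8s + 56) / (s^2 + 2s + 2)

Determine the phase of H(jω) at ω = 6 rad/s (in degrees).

At s = j6: numerator = 56 + j48, denominator = -34 + j12.
∠H = ∠num − ∠den = 40.601° − (160.56°) = -120.0°.

∠H(j6) ≈ -120.0°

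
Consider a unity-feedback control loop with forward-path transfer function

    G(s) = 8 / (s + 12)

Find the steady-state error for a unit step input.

G(s) has no poles at the origin.
This is a Type 0 system. Kp = lim_{s→0} G(s) = 8/12 = 2/3.
e_ss = 1/(1 + Kp) = 1/(1 + 2/3) = 3/5 ≈ 0.6000.

e_ss = 0.6000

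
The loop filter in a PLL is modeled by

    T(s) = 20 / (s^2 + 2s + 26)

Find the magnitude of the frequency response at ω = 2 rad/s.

Substitute s = j2: numerator = 20, denominator = 22 + j4.
|T(j2)| = |20| / |22 + j4| = 20 / 22.361 ≈ 0.8944.

|T(j2)| ≈ 0.8944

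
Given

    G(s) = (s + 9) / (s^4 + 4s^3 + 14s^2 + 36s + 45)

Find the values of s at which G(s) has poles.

s = -2 ± j, ±3j

The poles are the roots of the denominator s^4 + 4s^3 + 14s^2 + 36s + 45 = 0.
No real roots exist; factor into two real quadratics: (s^2 + 4s + 5)(s^2 + 9) = 0.
Each quadratic gives a conjugate pair via the quadratic formula.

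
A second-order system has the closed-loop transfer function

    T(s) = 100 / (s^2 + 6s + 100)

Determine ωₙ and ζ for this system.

ωₙ = 10 rad/s, ζ = 0.3

Compare the denominator to the standard form s^2 + 2ζωₙs + ωₙ².
ωₙ² = 100, so ωₙ = 10 rad/s.
2ζωₙ = 6, so ζ = 6/(2·10) = 0.3.
With ζ = 0.3 the response is underdamped.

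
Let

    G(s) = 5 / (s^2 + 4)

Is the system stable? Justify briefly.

marginally stable

The poles can be read from the denominator factors: s = ±2j.
Since the simple pole(s) at s = ±2j lie on the jω-axis with none in the right half-plane, the system is marginally stable.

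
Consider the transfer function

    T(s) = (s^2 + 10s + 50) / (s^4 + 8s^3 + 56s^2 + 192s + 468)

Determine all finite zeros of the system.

s = -5 ± 5j

Set the numerator to zero: s^2 + 10s + 50 = 0.
Factoring: (s^2 + 10s + 50) = 0.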